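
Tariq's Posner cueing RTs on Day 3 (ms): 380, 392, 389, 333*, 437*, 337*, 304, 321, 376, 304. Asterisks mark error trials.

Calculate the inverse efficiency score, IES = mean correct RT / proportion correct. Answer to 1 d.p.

503.3 ms

Correct trials (n=7): 380, 392, 389, 304, 321, 376, 304
Mean correct RT = 2466/7 = 352.2857 ms
Proportion correct = 7/10
IES = 352.2857 / (7/10) = 503.265 ms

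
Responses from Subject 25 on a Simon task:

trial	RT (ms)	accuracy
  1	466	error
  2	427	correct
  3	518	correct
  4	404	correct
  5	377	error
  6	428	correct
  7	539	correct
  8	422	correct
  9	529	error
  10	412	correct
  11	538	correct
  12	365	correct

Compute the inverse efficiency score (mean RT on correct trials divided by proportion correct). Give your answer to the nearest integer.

Correct trials (n=9): 427, 518, 404, 428, 539, 422, 412, 538, 365
Mean correct RT = 4053/9 = 450.3333 ms
Proportion correct = 9/12
IES = 450.3333 / (9/12) = 600.444 ms

600 ms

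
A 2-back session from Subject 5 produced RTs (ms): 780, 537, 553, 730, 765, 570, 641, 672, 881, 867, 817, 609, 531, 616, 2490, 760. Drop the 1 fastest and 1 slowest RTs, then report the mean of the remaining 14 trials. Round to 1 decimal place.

Sorted: 531, 537, 553, 570, 609, 616, 641, 672, 730, 760, 765, 780, 817, 867, 881, 2490
Drop lowest 1 (531) and highest 1 (2490)
Remaining (n=14): Σ = 9798, mean = 9798/14 = 699.857

699.9 ms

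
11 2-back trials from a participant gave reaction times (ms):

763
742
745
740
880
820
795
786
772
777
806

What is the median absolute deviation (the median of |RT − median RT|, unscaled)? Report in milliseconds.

29 ms

Sorted: 740, 742, 745, 763, 772, 777, 786, 795, 806, 820, 880 → median = 777
|x − 777|: 14, 35, 32, 37, 103, 43, 18, 9, 5, 0, 29
Sorted deviations: 0, 5, 9, 14, 18, 29, 32, 35, 37, 43, 103 → MAD = 29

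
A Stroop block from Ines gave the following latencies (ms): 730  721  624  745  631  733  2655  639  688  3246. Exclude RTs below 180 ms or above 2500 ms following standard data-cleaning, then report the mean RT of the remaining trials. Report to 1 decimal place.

688.9 ms

Excluded: 2655, 3246
Retained (n=8): Σ = 5511
Mean = 5511/8 = 688.8750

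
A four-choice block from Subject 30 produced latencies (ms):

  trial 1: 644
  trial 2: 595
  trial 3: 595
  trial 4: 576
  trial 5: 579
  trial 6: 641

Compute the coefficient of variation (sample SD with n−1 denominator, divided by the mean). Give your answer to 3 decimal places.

n = 6, Σ = 3630, M = 605.0000
Σ(x−M)² = 4534.000; s = √(4534.000/5) = 30.1131
CV = 30.1131 / 605.0000 = 0.04977

0.050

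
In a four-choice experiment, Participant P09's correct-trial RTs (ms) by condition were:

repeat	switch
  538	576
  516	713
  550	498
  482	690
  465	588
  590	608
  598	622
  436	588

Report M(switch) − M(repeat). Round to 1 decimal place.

88.5 ms

M(repeat) = 4175/8 = 521.875
M(switch) = 4883/8 = 610.375
Difference = 610.375 − 521.875 = 88.500 ms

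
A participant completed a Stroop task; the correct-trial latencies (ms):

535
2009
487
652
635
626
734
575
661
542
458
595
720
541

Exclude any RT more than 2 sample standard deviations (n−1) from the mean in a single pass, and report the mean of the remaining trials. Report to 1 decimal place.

n = 14, ΣRT = 9770, M = 697.857
Σ(x−M)² = 1936551.71; s = √(1936551.71/13) = 385.961
Cutoffs: 697.857 ± 2·385.961 → [-74.1, 1469.8]
Outside: 2009 → excluded.
Retained (n=13): Σ = 7761, mean = 7761/13 = 597.000

597.0 ms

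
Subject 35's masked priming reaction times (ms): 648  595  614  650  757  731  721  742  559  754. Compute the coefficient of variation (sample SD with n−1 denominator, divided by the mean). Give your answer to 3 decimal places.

n = 10, Σ = 6771, M = 677.1000
Σ(x−M)² = 47592.900; s = √(47592.900/9) = 72.7193
CV = 72.7193 / 677.1000 = 0.10740

0.107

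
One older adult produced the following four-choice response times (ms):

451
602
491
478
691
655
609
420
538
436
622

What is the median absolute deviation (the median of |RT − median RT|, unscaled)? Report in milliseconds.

84 ms

Sorted: 420, 436, 451, 478, 491, 538, 602, 609, 622, 655, 691 → median = 538
|x − 538|: 87, 64, 47, 60, 153, 117, 71, 118, 0, 102, 84
Sorted deviations: 0, 47, 60, 64, 71, 84, 87, 102, 117, 118, 153 → MAD = 84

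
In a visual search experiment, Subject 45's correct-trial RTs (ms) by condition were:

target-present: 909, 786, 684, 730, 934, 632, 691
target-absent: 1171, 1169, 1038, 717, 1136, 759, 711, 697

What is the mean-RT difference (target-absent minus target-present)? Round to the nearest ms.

158 ms

M(target-present) = 5366/7 = 766.571
M(target-absent) = 7398/8 = 924.750
Difference = 924.750 − 766.571 = 158.179 ms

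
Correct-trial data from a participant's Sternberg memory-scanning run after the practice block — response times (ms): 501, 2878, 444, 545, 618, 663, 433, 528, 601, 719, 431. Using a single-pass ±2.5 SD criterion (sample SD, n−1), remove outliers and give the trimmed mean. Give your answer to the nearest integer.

548 ms

n = 11, ΣRT = 8361, M = 760.091
Σ(x−M)² = 5024614.91; s = √(5024614.91/10) = 708.845
Cutoffs: 760.091 ± 2.5·708.845 → [-1012.0, 2532.2]
Outside: 2878 → excluded.
Retained (n=10): Σ = 5483, mean = 5483/10 = 548.300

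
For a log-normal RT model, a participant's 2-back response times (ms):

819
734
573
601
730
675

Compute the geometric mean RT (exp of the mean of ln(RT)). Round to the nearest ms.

ln(RT): 6.7081, 6.5985, 6.3509, 6.3986, 6.5930, 6.5147
Mean ln(RT) = 39.1638/6 = 6.52731
Geometric mean = exp(6.52731) = 683.55 ms

684 ms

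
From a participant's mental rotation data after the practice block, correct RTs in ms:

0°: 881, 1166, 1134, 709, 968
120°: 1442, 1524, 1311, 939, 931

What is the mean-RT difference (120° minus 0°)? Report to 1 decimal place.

M(0°) = 4858/5 = 971.600
M(120°) = 6147/5 = 1229.400
Difference = 1229.400 − 971.600 = 257.800 ms

257.8 ms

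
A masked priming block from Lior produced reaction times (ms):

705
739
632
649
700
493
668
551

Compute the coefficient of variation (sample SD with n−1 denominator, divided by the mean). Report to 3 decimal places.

n = 8, Σ = 5137, M = 642.1250
Σ(x−M)² = 48048.875; s = √(48048.875/7) = 82.8500
CV = 82.8500 / 642.1250 = 0.12902

0.129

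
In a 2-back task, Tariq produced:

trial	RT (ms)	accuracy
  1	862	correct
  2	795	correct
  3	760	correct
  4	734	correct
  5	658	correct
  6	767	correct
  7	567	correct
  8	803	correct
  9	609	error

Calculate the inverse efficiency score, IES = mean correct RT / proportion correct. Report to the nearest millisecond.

836 ms

Correct trials (n=8): 862, 795, 760, 734, 658, 767, 567, 803
Mean correct RT = 5946/8 = 743.2500 ms
Proportion correct = 8/9
IES = 743.2500 / (8/9) = 836.156 ms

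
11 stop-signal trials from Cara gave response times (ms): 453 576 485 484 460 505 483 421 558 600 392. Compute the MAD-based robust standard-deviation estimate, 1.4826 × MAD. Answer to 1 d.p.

46.0 ms

Sorted: 392, 421, 453, 460, 483, 484, 485, 505, 558, 576, 600 → median = 484
|x − 484| sorted: 0, 1, 1, 21, 24, 31, 63, 74, 92, 92, 116 → MAD = 31
Robust SD ≈ 1.4826 × 31 = 45.961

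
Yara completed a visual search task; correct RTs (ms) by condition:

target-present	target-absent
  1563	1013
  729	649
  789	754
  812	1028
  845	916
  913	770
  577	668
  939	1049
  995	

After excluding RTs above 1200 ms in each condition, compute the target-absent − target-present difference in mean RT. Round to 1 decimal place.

31.0 ms

target-present: exclude 1563
M(target-present) = 6599/8 = 824.875
M(target-absent) = 6847/8 = 855.875
Difference = 855.875 − 824.875 = 31.000 ms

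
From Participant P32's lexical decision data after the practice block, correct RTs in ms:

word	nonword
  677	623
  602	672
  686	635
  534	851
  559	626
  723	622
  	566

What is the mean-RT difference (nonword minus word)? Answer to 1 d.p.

M(word) = 3781/6 = 630.167
M(nonword) = 4595/7 = 656.429
Difference = 656.429 − 630.167 = 26.262 ms

26.3 ms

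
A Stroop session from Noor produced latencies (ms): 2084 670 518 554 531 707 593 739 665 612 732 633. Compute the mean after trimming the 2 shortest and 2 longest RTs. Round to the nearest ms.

646 ms

Sorted: 518, 531, 554, 593, 612, 633, 665, 670, 707, 732, 739, 2084
Drop lowest 2 (518, 531) and highest 2 (739, 2084)
Remaining (n=8): Σ = 5166, mean = 5166/8 = 645.750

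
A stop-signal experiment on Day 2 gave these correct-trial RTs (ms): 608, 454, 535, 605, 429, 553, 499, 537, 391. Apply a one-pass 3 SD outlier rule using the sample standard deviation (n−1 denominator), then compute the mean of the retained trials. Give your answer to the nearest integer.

512 ms

n = 9, ΣRT = 4611, M = 512.333
Σ(x−M)² = 45762.00; s = √(45762.00/8) = 75.632
Cutoffs: 512.333 ± 3·75.632 → [285.4, 739.2]
No RTs fall outside the cutoffs; all 9 retained. Mean = 4611/9 = 512.333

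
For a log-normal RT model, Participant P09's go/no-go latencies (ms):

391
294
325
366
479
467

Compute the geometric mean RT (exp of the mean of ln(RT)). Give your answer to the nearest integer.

ln(RT): 5.9687, 5.6836, 5.7838, 5.9026, 6.1717, 6.1463
Mean ln(RT) = 35.6568/6 = 5.94280
Geometric mean = exp(5.94280) = 381.00 ms

381 ms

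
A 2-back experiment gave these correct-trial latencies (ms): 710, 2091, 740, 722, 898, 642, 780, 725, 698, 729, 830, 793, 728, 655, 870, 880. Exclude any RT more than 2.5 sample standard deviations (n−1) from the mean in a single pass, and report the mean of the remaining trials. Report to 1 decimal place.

n = 16, ΣRT = 13491, M = 843.188
Σ(x−M)² = 1749118.44; s = √(1749118.44/15) = 341.479
Cutoffs: 843.188 ± 2.5·341.479 → [-10.5, 1696.9]
Outside: 2091 → excluded.
Retained (n=15): Σ = 11400, mean = 11400/15 = 760.000

760.0 ms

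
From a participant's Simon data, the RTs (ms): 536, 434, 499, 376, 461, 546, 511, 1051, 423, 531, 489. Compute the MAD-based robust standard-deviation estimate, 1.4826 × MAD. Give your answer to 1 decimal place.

56.3 ms

Sorted: 376, 423, 434, 461, 489, 499, 511, 531, 536, 546, 1051 → median = 499
|x − 499| sorted: 0, 10, 12, 32, 37, 38, 47, 65, 76, 123, 552 → MAD = 38
Robust SD ≈ 1.4826 × 38 = 56.339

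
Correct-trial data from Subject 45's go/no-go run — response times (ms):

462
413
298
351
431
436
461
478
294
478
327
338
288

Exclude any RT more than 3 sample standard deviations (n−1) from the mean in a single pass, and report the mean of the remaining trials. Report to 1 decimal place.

388.8 ms

n = 13, ΣRT = 5055, M = 388.846
Σ(x−M)² = 66299.69; s = √(66299.69/12) = 74.330
Cutoffs: 388.846 ± 3·74.330 → [165.9, 611.8]
No RTs fall outside the cutoffs; all 13 retained. Mean = 5055/13 = 388.846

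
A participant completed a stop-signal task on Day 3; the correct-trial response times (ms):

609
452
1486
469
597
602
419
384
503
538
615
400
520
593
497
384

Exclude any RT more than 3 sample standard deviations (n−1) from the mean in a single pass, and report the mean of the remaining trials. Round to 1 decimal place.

505.5 ms

n = 16, ΣRT = 9068, M = 566.750
Σ(x−M)² = 1003075.00; s = √(1003075.00/15) = 258.596
Cutoffs: 566.750 ± 3·258.596 → [-209.0, 1342.5]
Outside: 1486 → excluded.
Retained (n=15): Σ = 7582, mean = 7582/15 = 505.467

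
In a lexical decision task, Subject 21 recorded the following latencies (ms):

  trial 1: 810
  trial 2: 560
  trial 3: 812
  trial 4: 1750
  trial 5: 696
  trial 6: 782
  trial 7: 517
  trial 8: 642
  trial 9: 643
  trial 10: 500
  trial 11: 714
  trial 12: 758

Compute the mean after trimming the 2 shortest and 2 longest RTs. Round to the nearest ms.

Sorted: 500, 517, 560, 642, 643, 696, 714, 758, 782, 810, 812, 1750
Drop lowest 2 (500, 517) and highest 2 (812, 1750)
Remaining (n=8): Σ = 5605, mean = 5605/8 = 700.625

701 ms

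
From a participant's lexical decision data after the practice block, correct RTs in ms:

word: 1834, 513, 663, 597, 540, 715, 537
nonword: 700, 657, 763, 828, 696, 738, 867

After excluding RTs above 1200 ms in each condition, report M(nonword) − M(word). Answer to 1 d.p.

155.7 ms

word: exclude 1834
M(word) = 3565/6 = 594.167
M(nonword) = 5249/7 = 749.857
Difference = 749.857 − 594.167 = 155.690 ms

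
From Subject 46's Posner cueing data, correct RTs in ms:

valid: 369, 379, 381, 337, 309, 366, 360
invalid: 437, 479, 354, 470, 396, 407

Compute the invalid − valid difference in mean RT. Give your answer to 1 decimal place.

M(valid) = 2501/7 = 357.286
M(invalid) = 2543/6 = 423.833
Difference = 423.833 − 357.286 = 66.548 ms

66.5 ms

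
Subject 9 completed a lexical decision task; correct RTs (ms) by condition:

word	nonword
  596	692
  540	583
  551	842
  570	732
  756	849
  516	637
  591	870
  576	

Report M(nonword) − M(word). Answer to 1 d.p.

156.6 ms

M(word) = 4696/8 = 587.000
M(nonword) = 5205/7 = 743.571
Difference = 743.571 − 587.000 = 156.571 ms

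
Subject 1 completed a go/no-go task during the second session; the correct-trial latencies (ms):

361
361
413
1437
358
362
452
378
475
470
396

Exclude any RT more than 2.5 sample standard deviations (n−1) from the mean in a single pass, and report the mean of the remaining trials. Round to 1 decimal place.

402.6 ms

n = 11, ΣRT = 5463, M = 496.636
Σ(x−M)² = 992792.55; s = √(992792.55/10) = 315.086
Cutoffs: 496.636 ± 2.5·315.086 → [-291.1, 1284.4]
Outside: 1437 → excluded.
Retained (n=10): Σ = 4026, mean = 4026/10 = 402.600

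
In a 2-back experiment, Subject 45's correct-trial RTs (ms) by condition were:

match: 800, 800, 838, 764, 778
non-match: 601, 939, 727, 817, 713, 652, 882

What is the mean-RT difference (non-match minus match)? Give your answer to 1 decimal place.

M(match) = 3980/5 = 796.000
M(non-match) = 5331/7 = 761.571
Difference = 761.571 − 796.000 = -34.429 ms

-34.4 ms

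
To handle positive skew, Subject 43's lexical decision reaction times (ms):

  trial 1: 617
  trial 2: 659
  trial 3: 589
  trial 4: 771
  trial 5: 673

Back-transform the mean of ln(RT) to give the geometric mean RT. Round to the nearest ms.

ln(RT): 6.4249, 6.4907, 6.3784, 6.6477, 6.5117
Mean ln(RT) = 32.4535/5 = 6.49069
Geometric mean = exp(6.49069) = 658.98 ms

659 ms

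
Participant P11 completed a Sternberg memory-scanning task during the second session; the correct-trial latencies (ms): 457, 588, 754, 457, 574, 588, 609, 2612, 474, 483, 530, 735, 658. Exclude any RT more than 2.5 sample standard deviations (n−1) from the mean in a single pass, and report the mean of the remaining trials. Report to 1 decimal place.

575.6 ms

n = 13, ΣRT = 9519, M = 732.231
Σ(x−M)² = 3942552.31; s = √(3942552.31/12) = 573.189
Cutoffs: 732.231 ± 2.5·573.189 → [-700.7, 2165.2]
Outside: 2612 → excluded.
Retained (n=12): Σ = 6907, mean = 6907/12 = 575.583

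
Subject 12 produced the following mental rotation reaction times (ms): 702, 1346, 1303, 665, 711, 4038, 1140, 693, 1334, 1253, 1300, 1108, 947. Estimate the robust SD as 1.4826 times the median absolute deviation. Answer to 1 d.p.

287.6 ms

Sorted: 665, 693, 702, 711, 947, 1108, 1140, 1253, 1300, 1303, 1334, 1346, 4038 → median = 1140
|x − 1140| sorted: 0, 32, 113, 160, 163, 193, 194, 206, 429, 438, 447, 475, 2898 → MAD = 194
Robust SD ≈ 1.4826 × 194 = 287.624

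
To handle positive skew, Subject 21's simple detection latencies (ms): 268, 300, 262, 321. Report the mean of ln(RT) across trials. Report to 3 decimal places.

5.659

ln(RT): 5.5910, 5.7038, 5.5683, 5.7714
Σ ln(RT) = 22.6346
Mean = 22.6346/4 = 5.65864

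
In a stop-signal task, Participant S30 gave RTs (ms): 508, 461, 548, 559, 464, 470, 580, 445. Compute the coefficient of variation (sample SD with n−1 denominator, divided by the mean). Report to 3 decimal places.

0.103

n = 8, Σ = 4035, M = 504.3750
Σ(x−M)² = 18837.875; s = √(18837.875/7) = 51.8761
CV = 51.8761 / 504.3750 = 0.10285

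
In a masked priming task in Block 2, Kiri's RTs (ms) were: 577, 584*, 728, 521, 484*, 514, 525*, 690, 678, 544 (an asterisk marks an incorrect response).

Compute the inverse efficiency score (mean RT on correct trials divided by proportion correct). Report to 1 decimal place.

867.8 ms

Correct trials (n=7): 577, 728, 521, 514, 690, 678, 544
Mean correct RT = 4252/7 = 607.4286 ms
Proportion correct = 7/10
IES = 607.4286 / (7/10) = 867.755 ms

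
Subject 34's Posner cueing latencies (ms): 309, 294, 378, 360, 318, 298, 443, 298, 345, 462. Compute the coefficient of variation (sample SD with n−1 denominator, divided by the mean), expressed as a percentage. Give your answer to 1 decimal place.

17.4%

n = 10, Σ = 3505, M = 350.5000
Σ(x−M)² = 33348.500; s = √(33348.500/9) = 60.8719
CV = 60.8719 / 350.5000 = 0.17367 = 17.367%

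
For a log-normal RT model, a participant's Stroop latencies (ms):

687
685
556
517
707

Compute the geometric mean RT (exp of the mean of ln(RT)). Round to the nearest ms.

625 ms

ln(RT): 6.5323, 6.5294, 6.3208, 6.2480, 6.5610
Mean ln(RT) = 32.1916/5 = 6.43832
Geometric mean = exp(6.43832) = 625.35 ms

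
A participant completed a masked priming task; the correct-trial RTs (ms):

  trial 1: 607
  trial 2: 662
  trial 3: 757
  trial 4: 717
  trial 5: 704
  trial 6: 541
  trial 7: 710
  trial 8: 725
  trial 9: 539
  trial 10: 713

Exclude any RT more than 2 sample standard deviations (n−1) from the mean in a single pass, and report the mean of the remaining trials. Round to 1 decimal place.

n = 10, ΣRT = 6675, M = 667.500
Σ(x−M)² = 55180.50; s = √(55180.50/9) = 78.302
Cutoffs: 667.500 ± 2·78.302 → [510.9, 824.1]
No RTs fall outside the cutoffs; all 10 retained. Mean = 6675/10 = 667.500

667.5 ms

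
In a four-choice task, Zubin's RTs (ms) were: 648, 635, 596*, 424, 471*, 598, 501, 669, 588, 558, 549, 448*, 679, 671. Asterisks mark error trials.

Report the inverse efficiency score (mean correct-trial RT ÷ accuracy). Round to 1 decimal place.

Correct trials (n=11): 648, 635, 424, 598, 501, 669, 588, 558, 549, 679, 671
Mean correct RT = 6520/11 = 592.7273 ms
Proportion correct = 11/14
IES = 592.7273 / (11/14) = 754.380 ms

754.4 ms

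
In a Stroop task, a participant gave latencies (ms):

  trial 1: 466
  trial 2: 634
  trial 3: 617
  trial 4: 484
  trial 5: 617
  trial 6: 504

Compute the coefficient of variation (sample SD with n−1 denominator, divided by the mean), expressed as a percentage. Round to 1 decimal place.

13.9%

n = 6, Σ = 3322, M = 553.6667
Σ(x−M)² = 29481.333; s = √(29481.333/5) = 76.7872
CV = 76.7872 / 553.6667 = 0.13869 = 13.869%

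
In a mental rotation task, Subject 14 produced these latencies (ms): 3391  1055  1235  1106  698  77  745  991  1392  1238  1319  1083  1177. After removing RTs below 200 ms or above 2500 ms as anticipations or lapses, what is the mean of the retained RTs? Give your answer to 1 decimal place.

Excluded: 77, 3391
Retained (n=11): Σ = 12039
Mean = 12039/11 = 1094.4545

1094.5 ms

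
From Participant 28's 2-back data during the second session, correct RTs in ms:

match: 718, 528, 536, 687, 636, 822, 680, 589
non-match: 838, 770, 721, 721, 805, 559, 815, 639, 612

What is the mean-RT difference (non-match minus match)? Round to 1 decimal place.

70.5 ms

M(match) = 5196/8 = 649.500
M(non-match) = 6480/9 = 720.000
Difference = 720.000 − 649.500 = 70.500 ms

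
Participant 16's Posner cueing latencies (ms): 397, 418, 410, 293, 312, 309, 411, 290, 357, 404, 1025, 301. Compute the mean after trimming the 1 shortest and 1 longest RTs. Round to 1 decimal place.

Sorted: 290, 293, 301, 309, 312, 357, 397, 404, 410, 411, 418, 1025
Drop lowest 1 (290) and highest 1 (1025)
Remaining (n=10): Σ = 3612, mean = 3612/10 = 361.200

361.2 ms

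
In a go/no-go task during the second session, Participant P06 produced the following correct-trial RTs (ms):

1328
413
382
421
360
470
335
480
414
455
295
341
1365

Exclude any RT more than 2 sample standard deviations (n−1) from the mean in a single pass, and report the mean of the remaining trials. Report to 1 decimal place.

n = 13, ΣRT = 7059, M = 543.000
Σ(x−M)² = 1562358.00; s = √(1562358.00/12) = 360.828
Cutoffs: 543.000 ± 2·360.828 → [-178.7, 1264.7]
Outside: 1328, 1365 → excluded.
Retained (n=11): Σ = 4366, mean = 4366/11 = 396.909

396.9 ms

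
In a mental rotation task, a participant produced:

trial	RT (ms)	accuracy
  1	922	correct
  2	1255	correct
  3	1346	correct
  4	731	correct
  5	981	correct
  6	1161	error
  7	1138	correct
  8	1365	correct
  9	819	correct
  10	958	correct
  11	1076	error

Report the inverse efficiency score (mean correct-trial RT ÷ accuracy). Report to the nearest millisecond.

Correct trials (n=9): 922, 1255, 1346, 731, 981, 1138, 1365, 819, 958
Mean correct RT = 9515/9 = 1057.2222 ms
Proportion correct = 9/11
IES = 1057.2222 / (9/11) = 1292.160 ms

1292 ms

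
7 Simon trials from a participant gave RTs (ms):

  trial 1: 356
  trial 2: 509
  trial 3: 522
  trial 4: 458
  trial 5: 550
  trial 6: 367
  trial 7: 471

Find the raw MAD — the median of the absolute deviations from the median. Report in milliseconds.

Sorted: 356, 367, 458, 471, 509, 522, 550 → median = 471
|x − 471|: 115, 38, 51, 13, 79, 104, 0
Sorted deviations: 0, 13, 38, 51, 79, 104, 115 → MAD = 51

51 ms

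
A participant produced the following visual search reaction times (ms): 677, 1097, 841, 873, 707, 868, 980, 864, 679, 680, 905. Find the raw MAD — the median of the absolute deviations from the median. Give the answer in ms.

Sorted: 677, 679, 680, 707, 841, 864, 868, 873, 905, 980, 1097 → median = 864
|x − 864|: 187, 233, 23, 9, 157, 4, 116, 0, 185, 184, 41
Sorted deviations: 0, 4, 9, 23, 41, 116, 157, 184, 185, 187, 233 → MAD = 116

116 ms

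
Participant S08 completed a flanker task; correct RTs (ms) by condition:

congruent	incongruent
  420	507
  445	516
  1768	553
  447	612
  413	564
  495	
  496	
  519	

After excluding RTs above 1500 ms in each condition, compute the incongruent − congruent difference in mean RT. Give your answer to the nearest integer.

congruent: exclude 1768
M(congruent) = 3235/7 = 462.143
M(incongruent) = 2752/5 = 550.400
Difference = 550.400 − 462.143 = 88.257 ms

88 ms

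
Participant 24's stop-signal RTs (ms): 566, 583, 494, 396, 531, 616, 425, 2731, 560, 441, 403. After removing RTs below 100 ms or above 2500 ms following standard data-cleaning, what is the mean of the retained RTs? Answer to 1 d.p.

Excluded: 2731
Retained (n=10): Σ = 5015
Mean = 5015/10 = 501.5000

501.5 ms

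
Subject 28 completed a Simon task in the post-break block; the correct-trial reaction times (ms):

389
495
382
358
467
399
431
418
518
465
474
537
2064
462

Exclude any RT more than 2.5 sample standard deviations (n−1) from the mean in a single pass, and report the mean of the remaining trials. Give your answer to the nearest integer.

446 ms

n = 14, ΣRT = 7859, M = 561.357
Σ(x−M)² = 2467637.21; s = √(2467637.21/13) = 435.681
Cutoffs: 561.357 ± 2.5·435.681 → [-527.8, 1650.6]
Outside: 2064 → excluded.
Retained (n=13): Σ = 5795, mean = 5795/13 = 445.769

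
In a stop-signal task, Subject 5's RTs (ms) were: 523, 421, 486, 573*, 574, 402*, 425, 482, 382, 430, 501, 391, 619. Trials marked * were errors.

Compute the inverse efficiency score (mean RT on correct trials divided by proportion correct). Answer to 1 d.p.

Correct trials (n=11): 523, 421, 486, 574, 425, 482, 382, 430, 501, 391, 619
Mean correct RT = 5234/11 = 475.8182 ms
Proportion correct = 11/13
IES = 475.8182 / (11/13) = 562.331 ms

562.3 ms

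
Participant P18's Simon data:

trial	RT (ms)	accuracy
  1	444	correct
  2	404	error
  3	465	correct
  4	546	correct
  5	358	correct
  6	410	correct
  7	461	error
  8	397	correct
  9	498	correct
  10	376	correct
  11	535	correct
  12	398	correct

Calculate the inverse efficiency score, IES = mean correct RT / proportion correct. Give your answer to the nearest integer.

531 ms

Correct trials (n=10): 444, 465, 546, 358, 410, 397, 498, 376, 535, 398
Mean correct RT = 4427/10 = 442.7000 ms
Proportion correct = 10/12
IES = 442.7000 / (10/12) = 531.240 ms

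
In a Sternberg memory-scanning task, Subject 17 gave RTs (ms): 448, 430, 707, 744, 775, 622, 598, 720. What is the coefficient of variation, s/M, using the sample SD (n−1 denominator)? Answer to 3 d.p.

0.210

n = 8, Σ = 5044, M = 630.5000
Σ(x−M)² = 122260.000; s = √(122260.000/7) = 132.1579
CV = 132.1579 / 630.5000 = 0.20961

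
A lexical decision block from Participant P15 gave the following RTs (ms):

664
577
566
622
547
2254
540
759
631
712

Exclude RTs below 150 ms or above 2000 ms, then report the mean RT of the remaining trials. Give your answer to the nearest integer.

Excluded: 2254
Retained (n=9): Σ = 5618
Mean = 5618/9 = 624.2222

624 ms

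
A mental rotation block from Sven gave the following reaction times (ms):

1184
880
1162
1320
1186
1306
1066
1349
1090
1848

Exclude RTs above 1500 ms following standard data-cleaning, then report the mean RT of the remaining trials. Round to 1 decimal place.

Excluded: 1848
Retained (n=9): Σ = 10543
Mean = 10543/9 = 1171.4444

1171.4 ms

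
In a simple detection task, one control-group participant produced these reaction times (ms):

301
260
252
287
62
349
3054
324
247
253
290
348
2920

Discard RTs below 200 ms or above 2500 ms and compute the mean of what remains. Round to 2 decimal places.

Excluded: 62, 2920, 3054
Retained (n=10): Σ = 2911
Mean = 2911/10 = 291.1000

291.10 ms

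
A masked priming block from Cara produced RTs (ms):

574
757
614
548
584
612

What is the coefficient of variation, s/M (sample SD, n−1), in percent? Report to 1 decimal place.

n = 6, Σ = 3689, M = 614.8333
Σ(x−M)² = 27304.833; s = √(27304.833/5) = 73.8984
CV = 73.8984 / 614.8333 = 0.12019 = 12.019%

12.0%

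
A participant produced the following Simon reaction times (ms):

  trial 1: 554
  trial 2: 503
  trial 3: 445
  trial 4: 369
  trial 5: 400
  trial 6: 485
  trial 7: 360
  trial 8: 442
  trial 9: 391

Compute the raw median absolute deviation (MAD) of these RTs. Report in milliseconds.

Sorted: 360, 369, 391, 400, 442, 445, 485, 503, 554 → median = 442
|x − 442|: 112, 61, 3, 73, 42, 43, 82, 0, 51
Sorted deviations: 0, 3, 42, 43, 51, 61, 73, 82, 112 → MAD = 51

51 ms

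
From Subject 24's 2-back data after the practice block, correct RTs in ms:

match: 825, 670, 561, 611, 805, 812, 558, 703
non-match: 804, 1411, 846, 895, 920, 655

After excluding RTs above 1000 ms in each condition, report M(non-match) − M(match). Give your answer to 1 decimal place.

130.9 ms

non-match: exclude 1411
M(match) = 5545/8 = 693.125
M(non-match) = 4120/5 = 824.000
Difference = 824.000 − 693.125 = 130.875 ms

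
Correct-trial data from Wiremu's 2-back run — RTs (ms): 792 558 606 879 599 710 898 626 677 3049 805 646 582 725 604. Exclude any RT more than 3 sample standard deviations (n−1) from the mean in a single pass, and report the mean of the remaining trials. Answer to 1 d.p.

693.4 ms

n = 15, ΣRT = 12756, M = 850.400
Σ(x−M)² = 5341219.60; s = √(5341219.60/14) = 617.670
Cutoffs: 850.400 ± 3·617.670 → [-1002.6, 2703.4]
Outside: 3049 → excluded.
Retained (n=14): Σ = 9707, mean = 9707/14 = 693.357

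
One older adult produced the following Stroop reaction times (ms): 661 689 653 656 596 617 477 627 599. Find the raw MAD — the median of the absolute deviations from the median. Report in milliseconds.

29 ms

Sorted: 477, 596, 599, 617, 627, 653, 656, 661, 689 → median = 627
|x − 627|: 34, 62, 26, 29, 31, 10, 150, 0, 28
Sorted deviations: 0, 10, 26, 28, 29, 31, 34, 62, 150 → MAD = 29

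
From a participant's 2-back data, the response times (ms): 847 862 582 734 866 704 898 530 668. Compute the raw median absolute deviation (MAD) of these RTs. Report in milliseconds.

Sorted: 530, 582, 668, 704, 734, 847, 862, 866, 898 → median = 734
|x − 734|: 113, 128, 152, 0, 132, 30, 164, 204, 66
Sorted deviations: 0, 30, 66, 113, 128, 132, 152, 164, 204 → MAD = 128

128 ms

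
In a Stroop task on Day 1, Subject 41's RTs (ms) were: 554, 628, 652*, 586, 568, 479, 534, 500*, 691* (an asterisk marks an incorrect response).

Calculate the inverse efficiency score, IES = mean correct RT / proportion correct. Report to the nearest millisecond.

837 ms

Correct trials (n=6): 554, 628, 586, 568, 479, 534
Mean correct RT = 3349/6 = 558.1667 ms
Proportion correct = 6/9
IES = 558.1667 / (6/9) = 837.250 ms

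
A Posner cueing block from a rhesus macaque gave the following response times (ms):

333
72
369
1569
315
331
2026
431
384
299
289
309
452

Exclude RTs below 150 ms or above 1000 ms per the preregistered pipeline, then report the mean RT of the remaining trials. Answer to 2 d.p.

351.20 ms

Excluded: 72, 1569, 2026
Retained (n=10): Σ = 3512
Mean = 3512/10 = 351.2000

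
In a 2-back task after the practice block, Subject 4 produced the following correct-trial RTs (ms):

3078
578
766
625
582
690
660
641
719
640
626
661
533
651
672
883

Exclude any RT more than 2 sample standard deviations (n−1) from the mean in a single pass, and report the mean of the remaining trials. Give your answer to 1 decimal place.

n = 16, ΣRT = 13005, M = 812.812
Σ(x−M)² = 5570748.44; s = √(5570748.44/15) = 609.412
Cutoffs: 812.812 ± 2·609.412 → [-406.0, 2031.6]
Outside: 3078 → excluded.
Retained (n=15): Σ = 9927, mean = 9927/15 = 661.800

661.8 ms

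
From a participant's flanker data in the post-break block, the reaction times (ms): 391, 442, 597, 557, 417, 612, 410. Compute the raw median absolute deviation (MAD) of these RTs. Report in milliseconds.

Sorted: 391, 410, 417, 442, 557, 597, 612 → median = 442
|x − 442|: 51, 0, 155, 115, 25, 170, 32
Sorted deviations: 0, 25, 32, 51, 115, 155, 170 → MAD = 51

51 ms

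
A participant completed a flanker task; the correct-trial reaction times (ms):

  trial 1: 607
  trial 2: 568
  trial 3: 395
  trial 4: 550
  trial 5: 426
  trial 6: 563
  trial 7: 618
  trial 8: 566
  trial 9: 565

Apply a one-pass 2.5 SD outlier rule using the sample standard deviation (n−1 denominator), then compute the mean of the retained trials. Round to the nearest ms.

n = 9, ΣRT = 4858, M = 539.778
Σ(x−M)² = 47307.56; s = √(47307.56/8) = 76.899
Cutoffs: 539.778 ± 2.5·76.899 → [347.5, 732.0]
No RTs fall outside the cutoffs; all 9 retained. Mean = 4858/9 = 539.778

540 ms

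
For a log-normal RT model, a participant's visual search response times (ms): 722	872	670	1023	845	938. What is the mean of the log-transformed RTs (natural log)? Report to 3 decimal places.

6.729

ln(RT): 6.5820, 6.7708, 6.5073, 6.9305, 6.7393, 6.8437
Σ ln(RT) = 40.3737
Mean = 40.3737/6 = 6.72895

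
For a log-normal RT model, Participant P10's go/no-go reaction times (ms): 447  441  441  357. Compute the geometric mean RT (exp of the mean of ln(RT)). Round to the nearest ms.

ln(RT): 6.1026, 6.0890, 6.0890, 5.8777
Mean ln(RT) = 24.1584/4 = 6.03960
Geometric mean = exp(6.03960) = 419.72 ms

420 ms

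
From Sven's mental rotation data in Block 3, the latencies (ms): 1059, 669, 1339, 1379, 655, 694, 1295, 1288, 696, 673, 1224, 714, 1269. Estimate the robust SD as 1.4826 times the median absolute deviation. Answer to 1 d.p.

Sorted: 655, 669, 673, 694, 696, 714, 1059, 1224, 1269, 1288, 1295, 1339, 1379 → median = 1059
|x − 1059| sorted: 0, 165, 210, 229, 236, 280, 320, 345, 363, 365, 386, 390, 404 → MAD = 320
Robust SD ≈ 1.4826 × 320 = 474.432

474.4 ms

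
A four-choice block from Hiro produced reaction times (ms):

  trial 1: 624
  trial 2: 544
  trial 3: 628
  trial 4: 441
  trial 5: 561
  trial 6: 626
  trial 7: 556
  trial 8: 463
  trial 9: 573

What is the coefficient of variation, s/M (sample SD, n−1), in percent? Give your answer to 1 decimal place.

12.2%

n = 9, Σ = 5016, M = 557.3333
Σ(x−M)² = 37024.000; s = √(37024.000/8) = 68.0294
CV = 68.0294 / 557.3333 = 0.12206 = 12.206%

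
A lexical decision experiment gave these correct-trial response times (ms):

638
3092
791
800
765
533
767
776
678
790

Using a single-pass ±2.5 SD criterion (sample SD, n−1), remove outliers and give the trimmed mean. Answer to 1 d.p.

726.4 ms

n = 10, ΣRT = 9630, M = 963.000
Σ(x−M)² = 5103062.00; s = √(5103062.00/9) = 752.999
Cutoffs: 963.000 ± 2.5·752.999 → [-919.5, 2845.5]
Outside: 3092 → excluded.
Retained (n=9): Σ = 6538, mean = 6538/9 = 726.444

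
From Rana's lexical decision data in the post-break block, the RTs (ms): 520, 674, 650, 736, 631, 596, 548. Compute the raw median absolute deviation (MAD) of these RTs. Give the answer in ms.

43 ms

Sorted: 520, 548, 596, 631, 650, 674, 736 → median = 631
|x − 631|: 111, 43, 19, 105, 0, 35, 83
Sorted deviations: 0, 19, 35, 43, 83, 105, 111 → MAD = 43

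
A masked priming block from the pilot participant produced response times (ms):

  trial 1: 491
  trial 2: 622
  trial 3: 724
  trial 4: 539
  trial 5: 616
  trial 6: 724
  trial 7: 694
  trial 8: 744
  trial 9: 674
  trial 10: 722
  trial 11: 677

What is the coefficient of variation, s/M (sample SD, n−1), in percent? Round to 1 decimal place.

12.5%

n = 11, Σ = 7227, M = 657.0000
Σ(x−M)² = 67216.000; s = √(67216.000/10) = 81.9854
CV = 81.9854 / 657.0000 = 0.12479 = 12.479%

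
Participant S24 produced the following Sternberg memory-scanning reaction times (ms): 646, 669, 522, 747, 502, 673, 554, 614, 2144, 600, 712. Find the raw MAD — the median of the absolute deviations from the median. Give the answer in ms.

66 ms

Sorted: 502, 522, 554, 600, 614, 646, 669, 673, 712, 747, 2144 → median = 646
|x − 646|: 0, 23, 124, 101, 144, 27, 92, 32, 1498, 46, 66
Sorted deviations: 0, 23, 27, 32, 46, 66, 92, 101, 124, 144, 1498 → MAD = 66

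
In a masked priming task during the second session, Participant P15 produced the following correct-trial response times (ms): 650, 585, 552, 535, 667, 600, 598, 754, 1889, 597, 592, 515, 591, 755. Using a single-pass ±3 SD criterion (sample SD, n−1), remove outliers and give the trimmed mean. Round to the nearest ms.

615 ms

n = 14, ΣRT = 9880, M = 705.714
Σ(x−M)² = 1573930.86; s = √(1573930.86/13) = 347.953
Cutoffs: 705.714 ± 3·347.953 → [-338.1, 1749.6]
Outside: 1889 → excluded.
Retained (n=13): Σ = 7991, mean = 7991/13 = 614.692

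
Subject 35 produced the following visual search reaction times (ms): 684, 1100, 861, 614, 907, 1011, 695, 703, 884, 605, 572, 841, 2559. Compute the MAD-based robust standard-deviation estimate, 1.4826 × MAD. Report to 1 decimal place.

Sorted: 572, 605, 614, 684, 695, 703, 841, 861, 884, 907, 1011, 1100, 2559 → median = 841
|x − 841| sorted: 0, 20, 43, 66, 138, 146, 157, 170, 227, 236, 259, 269, 1718 → MAD = 157
Robust SD ≈ 1.4826 × 157 = 232.768

232.8 ms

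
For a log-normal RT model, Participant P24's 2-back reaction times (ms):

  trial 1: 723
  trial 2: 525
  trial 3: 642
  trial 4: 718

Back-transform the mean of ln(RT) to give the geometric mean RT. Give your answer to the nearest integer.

647 ms

ln(RT): 6.5834, 6.2634, 6.4646, 6.5765
Mean ln(RT) = 25.8879/4 = 6.47197
Geometric mean = exp(6.47197) = 646.75 ms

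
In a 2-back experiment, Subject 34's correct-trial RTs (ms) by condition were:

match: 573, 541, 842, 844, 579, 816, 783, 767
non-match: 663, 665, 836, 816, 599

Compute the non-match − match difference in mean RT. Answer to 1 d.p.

M(match) = 5745/8 = 718.125
M(non-match) = 3579/5 = 715.800
Difference = 715.800 − 718.125 = -2.325 ms

-2.3 ms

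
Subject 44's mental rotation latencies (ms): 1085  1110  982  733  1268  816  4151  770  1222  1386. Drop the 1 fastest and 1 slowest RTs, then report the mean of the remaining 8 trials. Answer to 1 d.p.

1079.9 ms

Sorted: 733, 770, 816, 982, 1085, 1110, 1222, 1268, 1386, 4151
Drop lowest 1 (733) and highest 1 (4151)
Remaining (n=8): Σ = 8639, mean = 8639/8 = 1079.875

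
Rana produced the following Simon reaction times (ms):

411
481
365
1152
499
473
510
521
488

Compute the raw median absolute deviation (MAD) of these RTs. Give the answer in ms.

Sorted: 365, 411, 473, 481, 488, 499, 510, 521, 1152 → median = 488
|x − 488|: 77, 7, 123, 664, 11, 15, 22, 33, 0
Sorted deviations: 0, 7, 11, 15, 22, 33, 77, 123, 664 → MAD = 22

22 ms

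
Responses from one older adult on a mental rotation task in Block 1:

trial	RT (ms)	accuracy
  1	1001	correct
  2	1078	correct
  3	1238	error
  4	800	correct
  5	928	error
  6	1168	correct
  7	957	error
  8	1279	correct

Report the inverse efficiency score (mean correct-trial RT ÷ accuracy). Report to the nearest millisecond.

1704 ms

Correct trials (n=5): 1001, 1078, 800, 1168, 1279
Mean correct RT = 5326/5 = 1065.2000 ms
Proportion correct = 5/8
IES = 1065.2000 / (5/8) = 1704.320 ms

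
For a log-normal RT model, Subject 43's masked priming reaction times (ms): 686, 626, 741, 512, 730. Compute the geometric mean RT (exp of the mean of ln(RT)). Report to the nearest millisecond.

653 ms

ln(RT): 6.5309, 6.4394, 6.6080, 6.2383, 6.5930
Mean ln(RT) = 32.4096/5 = 6.48192
Geometric mean = exp(6.48192) = 653.22 ms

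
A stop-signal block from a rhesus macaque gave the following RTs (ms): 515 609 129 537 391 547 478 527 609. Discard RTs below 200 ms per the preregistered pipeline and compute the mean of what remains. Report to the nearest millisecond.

Excluded: 129
Retained (n=8): Σ = 4213
Mean = 4213/8 = 526.6250

527 ms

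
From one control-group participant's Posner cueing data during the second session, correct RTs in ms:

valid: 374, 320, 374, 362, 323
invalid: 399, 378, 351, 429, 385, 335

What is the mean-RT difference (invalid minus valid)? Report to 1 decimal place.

28.9 ms

M(valid) = 1753/5 = 350.600
M(invalid) = 2277/6 = 379.500
Difference = 379.500 − 350.600 = 28.900 ms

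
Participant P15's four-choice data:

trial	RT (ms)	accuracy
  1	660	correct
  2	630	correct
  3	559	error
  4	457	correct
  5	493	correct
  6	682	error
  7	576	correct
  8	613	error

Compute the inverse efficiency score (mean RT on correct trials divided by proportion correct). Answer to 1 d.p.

901.1 ms

Correct trials (n=5): 660, 630, 457, 493, 576
Mean correct RT = 2816/5 = 563.2000 ms
Proportion correct = 5/8
IES = 563.2000 / (5/8) = 901.120 ms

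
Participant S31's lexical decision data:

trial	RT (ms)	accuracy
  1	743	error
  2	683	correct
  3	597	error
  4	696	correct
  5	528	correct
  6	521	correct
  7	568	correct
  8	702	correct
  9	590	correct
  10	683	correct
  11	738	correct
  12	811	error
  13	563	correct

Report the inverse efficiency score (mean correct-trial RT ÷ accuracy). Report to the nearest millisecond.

815 ms

Correct trials (n=10): 683, 696, 528, 521, 568, 702, 590, 683, 738, 563
Mean correct RT = 6272/10 = 627.2000 ms
Proportion correct = 10/13
IES = 627.2000 / (10/13) = 815.360 ms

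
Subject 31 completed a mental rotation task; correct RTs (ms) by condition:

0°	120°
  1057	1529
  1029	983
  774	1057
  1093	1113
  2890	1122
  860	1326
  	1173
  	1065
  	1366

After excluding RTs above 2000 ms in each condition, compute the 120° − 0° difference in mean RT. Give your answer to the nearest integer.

230 ms

0°: exclude 2890
M(0°) = 4813/5 = 962.600
M(120°) = 10734/9 = 1192.667
Difference = 1192.667 − 962.600 = 230.067 ms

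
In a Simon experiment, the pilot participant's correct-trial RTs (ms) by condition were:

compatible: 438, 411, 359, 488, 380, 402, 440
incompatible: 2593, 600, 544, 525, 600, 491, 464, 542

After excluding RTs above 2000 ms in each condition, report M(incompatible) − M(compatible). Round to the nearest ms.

incompatible: exclude 2593
M(compatible) = 2918/7 = 416.857
M(incompatible) = 3766/7 = 538.000
Difference = 538.000 − 416.857 = 121.143 ms

121 ms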